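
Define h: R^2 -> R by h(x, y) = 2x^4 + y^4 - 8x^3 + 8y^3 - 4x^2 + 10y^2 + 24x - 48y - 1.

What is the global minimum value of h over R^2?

-48

h(x,y) separates as P(x) + Q(y) − 1, so its minimum is min P + min Q − 1.
P'(x) = 8(x - 3)(x - 1)(x + 1) vanishes at x ∈ {-1, 1, 3}; Q'(y) = 4(y - 1)(y + 3)(y + 4) vanishes at y ∈ {-4, -3, 1}.
Local minima of P (where P''>0): P(-1)=-18, P(3)=-18. Local minima of Q: Q(-4)=96, Q(1)=-29.
So the global minimum of h is P(-1) + Q(1) − 1 = -18 − 29 − 1 = -48, attained at (-1, 1).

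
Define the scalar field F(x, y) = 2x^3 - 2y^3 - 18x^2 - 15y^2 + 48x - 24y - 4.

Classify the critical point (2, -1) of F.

The mixed partial ∂²F/∂x∂y is 0, so the Hessian at any point is diag(F_xx, F_yy) = diag(12(x - 3), -6(2y + 5)).
At (2, -1): H = diag(-12, -18).
Both eigenvalues are negative, so H is negative definite: a local maximum.

local maximum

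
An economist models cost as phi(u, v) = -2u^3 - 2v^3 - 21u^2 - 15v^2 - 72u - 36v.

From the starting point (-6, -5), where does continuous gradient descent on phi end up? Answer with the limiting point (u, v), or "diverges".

(-4, -3)

phi is separable, so gradient descent decouples: u follows -∂phi/∂u, v follows -∂phi/∂v.
∂phi/∂u = -6(u + 3)(u + 4); at u=-6 this is -36, so u increases.
∂phi/∂v = -6(v + 2)(v + 3); at v=-5 this is -36, so v increases.
u converges to its nearest critical value -4 (a local min of the u-part); v converges to -3. The iterate converges to (-4, -3).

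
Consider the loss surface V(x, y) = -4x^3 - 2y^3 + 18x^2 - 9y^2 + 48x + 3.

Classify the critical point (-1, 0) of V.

saddle point

The mixed partial ∂²V/∂x∂y is 0, so the Hessian at any point is diag(V_xx, V_yy) = diag(12(-2x + 3), -6(2y + 3)).
At (-1, 0): H = diag(60, -18).
The eigenvalues have opposite signs, so H is indefinite: a saddle point.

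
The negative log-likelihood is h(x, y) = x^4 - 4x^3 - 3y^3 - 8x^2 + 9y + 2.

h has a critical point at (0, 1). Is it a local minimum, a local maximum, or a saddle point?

local maximum

The mixed partial ∂²h/∂x∂y is 0, so the Hessian at any point is diag(h_xx, h_yy) = diag(4(3x^2 - 6x - 4), -18y).
At (0, 1): H = diag(-16, -18).
Both eigenvalues are negative, so H is negative definite: a local maximum.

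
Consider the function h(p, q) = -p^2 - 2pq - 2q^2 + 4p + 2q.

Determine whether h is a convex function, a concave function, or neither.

concave

h is quadratic, so its Hessian is the constant matrix H = [[-2, -2], [-2, -4]].
det(H) = 4, tr(H) = -6.
det(H) > 0 and tr(H) < 0, so H is negative definite everywhere: concave.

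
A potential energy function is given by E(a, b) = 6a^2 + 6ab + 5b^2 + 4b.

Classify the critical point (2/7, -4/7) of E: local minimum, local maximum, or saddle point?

local minimum

The Hessian of E is constant: H = [[12, 6], [6, 10]].
det(H) = 12·10 − 6² = 84.
det(H) > 0 and tr(H) = 22 > 0, so H is positive definite and the point is a local minimum.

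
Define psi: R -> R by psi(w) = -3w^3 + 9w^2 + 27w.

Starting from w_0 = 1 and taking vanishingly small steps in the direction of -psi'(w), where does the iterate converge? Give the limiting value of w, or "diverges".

-1

psi'(w) = -9(w - 3)(w + 1), so psi'(1) = 36.
Gradient descent moves in the -psi' direction, i.e. w is decreasing.
The nearest critical point in that direction is w = -1, where psi'' = 36 > 0 (a local minimum). The iterate converges there.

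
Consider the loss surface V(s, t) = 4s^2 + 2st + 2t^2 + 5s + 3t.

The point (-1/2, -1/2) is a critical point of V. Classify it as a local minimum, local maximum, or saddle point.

local minimum

The Hessian of V is constant: H = [[8, 2], [2, 4]].
det(H) = 8·4 − 2² = 28.
det(H) > 0 and tr(H) = 12 > 0, so H is positive definite and the point is a local minimum.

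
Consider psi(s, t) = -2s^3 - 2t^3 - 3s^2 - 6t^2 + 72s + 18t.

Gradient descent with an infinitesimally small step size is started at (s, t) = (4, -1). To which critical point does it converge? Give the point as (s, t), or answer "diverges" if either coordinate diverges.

psi is separable, so gradient descent decouples: s follows -∂psi/∂s, t follows -∂psi/∂t.
∂psi/∂s = -6(s - 3)(s + 4); at s=4 this is -48, so s increases.
∂psi/∂t = -6(t - 1)(t + 3); at t=-1 this is 24, so t decreases.
The s-coordinate has no critical point in that direction and runs off to infinity.

diverges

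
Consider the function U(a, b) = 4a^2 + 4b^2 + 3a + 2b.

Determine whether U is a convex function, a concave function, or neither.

U is quadratic, so its Hessian is the constant matrix H = [[8, 0], [0, 8]].
det(H) = 64, tr(H) = 16.
det(H) > 0 and tr(H) > 0, so H is positive definite everywhere: convex.

convex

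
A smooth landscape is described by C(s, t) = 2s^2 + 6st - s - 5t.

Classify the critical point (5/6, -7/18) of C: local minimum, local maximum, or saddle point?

The Hessian of C is constant: H = [[4, 6], [6, 0]].
det(H) = 4·0 − 6² = -36.
Since det(H) < 0, H is indefinite and the critical point is a saddle point.

saddle point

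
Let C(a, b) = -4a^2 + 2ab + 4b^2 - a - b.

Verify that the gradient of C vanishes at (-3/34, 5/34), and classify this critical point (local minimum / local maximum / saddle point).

∇C = (-8a + 2b - 1, 2a + 8b - 1); substituting (-3/34, 5/34) gives ∇C = (0, 0), so (-3/34, 5/34) is indeed a critical point.
The Hessian of C is constant: H = [[-8, 2], [2, 8]].
det(H) = (-8)·8 − 2² = -68.
Since det(H) < 0, H is indefinite and the critical point is a saddle point.

saddle point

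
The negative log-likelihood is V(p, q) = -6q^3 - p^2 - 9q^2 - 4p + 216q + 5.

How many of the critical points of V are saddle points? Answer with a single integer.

1

V separates as a function of p plus a function of q, so ∇V=0 decouples.
∂V/∂p = -2(p + 2) = 0 at p ∈ {-2}; ∂V/∂q = -18(q - 3)(q + 4) = 0 at q ∈ {-4, 3}.
The Hessian is diagonal: diag(V_pp, V_qq). Second derivatives: V_pp(-2)=-2; V_qq(-4)=126, V_qq(3)=-126.
Saddle points occur where the two diagonal entries have opposite signs: (-2, -4). Count: 1.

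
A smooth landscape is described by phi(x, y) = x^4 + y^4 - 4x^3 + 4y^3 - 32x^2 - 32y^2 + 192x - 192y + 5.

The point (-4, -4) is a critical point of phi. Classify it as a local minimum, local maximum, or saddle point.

The mixed partial ∂²phi/∂x∂y is 0, so the Hessian at any point is diag(phi_xx, phi_yy) = diag(4(3x^2 - 6x - 16), 4(3y^2 + 6y - 16)).
At (-4, -4): H = diag(224, 32).
Both eigenvalues are positive, so H is positive definite: a local minimum.

local minimum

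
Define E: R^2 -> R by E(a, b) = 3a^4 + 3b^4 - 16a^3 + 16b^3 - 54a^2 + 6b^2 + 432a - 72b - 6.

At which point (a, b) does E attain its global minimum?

(-3, 1)

E(a,b) separates as P(a) + Q(b) − 6, so its minimum is min P + min Q − 6.
P'(a) = 12(a - 4)(a - 3)(a + 3) vanishes at a ∈ {-3, 3, 4}; Q'(b) = 12(b - 1)(b + 2)(b + 3) vanishes at b ∈ {-3, -2, 1}.
Local minima of P (where P''>0): P(-3)=-1107, P(4)=608. Local minima of Q: Q(-3)=81, Q(1)=-47.
So the global minimum of E is P(-3) + Q(1) − 6 = -1107 − 47 − 6 = -1160, attained at (-3, 1).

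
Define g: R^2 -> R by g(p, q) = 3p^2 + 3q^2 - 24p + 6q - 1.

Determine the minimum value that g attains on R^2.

-52

g(p,q) separates as A(p) + B(q) − 1, so its minimum is min A + min B − 1.
A'(p) = 6p - 24 vanishes at p ∈ {4}; B'(q) = 6q + 6 vanishes at q ∈ {-1}.
Local minima of A (where A''>0): A(4)=-48. Local minima of B: B(-1)=-3.
So the global minimum of g is A(4) + B(-1) − 1 = -48 − 3 − 1 = -52, attained at (4, -1).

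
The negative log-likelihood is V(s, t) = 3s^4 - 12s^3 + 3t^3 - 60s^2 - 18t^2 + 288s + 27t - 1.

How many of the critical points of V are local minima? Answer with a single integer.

V separates as a function of s plus a function of t, so ∇V=0 decouples.
∂V/∂s = 12(s - 4)(s - 2)(s + 3) = 0 at s ∈ {-3, 2, 4}; ∂V/∂t = 9(t - 3)(t - 1) = 0 at t ∈ {1, 3}.
The Hessian is diagonal: diag(V_ss, V_tt). Second derivatives: V_ss(-3)=420, V_ss(2)=-120, V_ss(4)=168; V_tt(1)=-18, V_tt(3)=18.
Local minima occur where both diagonal entries positive: (-3, 3), (4, 3). Count: 2.

2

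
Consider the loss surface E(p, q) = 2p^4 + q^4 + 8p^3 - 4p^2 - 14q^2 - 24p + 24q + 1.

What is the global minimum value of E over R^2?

-134

E(p,q) separates as A(p) + B(q) + 1, so its minimum is min A + min B + 1.
A'(p) = 8(p - 1)(p + 1)(p + 3) vanishes at p ∈ {-3, -1, 1}; B'(q) = 4(q - 2)(q - 1)(q + 3) vanishes at q ∈ {-3, 1, 2}.
Local minima of A (where A''>0): A(-3)=-18, A(1)=-18. Local minima of B: B(-3)=-117, B(2)=8.
So the global minimum of E is A(-3) + B(-3) + 1 = -18 − 117 + 1 = -134, attained at (-3, -3).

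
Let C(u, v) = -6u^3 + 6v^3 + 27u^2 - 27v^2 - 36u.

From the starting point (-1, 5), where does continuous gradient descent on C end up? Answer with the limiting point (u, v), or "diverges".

C is separable, so gradient descent decouples: u follows -∂C/∂u, v follows -∂C/∂v.
∂C/∂u = -18(u - 2)(u - 1); at u=-1 this is -108, so u increases.
∂C/∂v = 18v(v - 3); at v=5 this is 180, so v decreases.
u converges to its nearest critical value 1 (a local min of the u-part); v converges to 3. The iterate converges to (1, 3).

(1, 3)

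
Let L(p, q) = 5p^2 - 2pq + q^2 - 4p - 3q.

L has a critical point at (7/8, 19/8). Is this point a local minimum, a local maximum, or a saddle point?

The Hessian of L is constant: H = [[10, -2], [-2, 2]].
det(H) = 10·2 − (-2)² = 16.
det(H) > 0 and tr(H) = 12 > 0, so H is positive definite and the point is a local minimum.

local minimum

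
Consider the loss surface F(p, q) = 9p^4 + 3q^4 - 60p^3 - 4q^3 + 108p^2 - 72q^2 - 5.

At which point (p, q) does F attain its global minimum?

(0, 4)

F(p,q) separates as A(p) + B(q) − 5, so its minimum is min A + min B − 5.
A'(p) = 36p(p - 3)(p - 2) vanishes at p ∈ {0, 2, 3}; B'(q) = 12q(q - 4)(q + 3) vanishes at q ∈ {-3, 0, 4}.
Local minima of A (where A''>0): A(0)=0, A(3)=81. Local minima of B: B(-3)=-297, B(4)=-640.
So the global minimum of F is A(0) + B(4) − 5 = 0 − 640 − 5 = -645, attained at (0, 4).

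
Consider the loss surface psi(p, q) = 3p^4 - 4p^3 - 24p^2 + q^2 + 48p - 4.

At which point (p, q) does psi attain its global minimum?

psi(p,q) separates as A(p) + B(q) − 4, so its minimum is min A + min B − 4.
A'(p) = 12(p - 2)(p - 1)(p + 2) vanishes at p ∈ {-2, 1, 2}; B'(q) = 2q vanishes at q ∈ {0}.
Local minima of A (where A''>0): A(-2)=-112, A(2)=16. Local minima of B: B(0)=0.
So the global minimum of psi is A(-2) + B(0) − 4 = -112 + 0 − 4 = -116, attained at (-2, 0).

(-2, 0)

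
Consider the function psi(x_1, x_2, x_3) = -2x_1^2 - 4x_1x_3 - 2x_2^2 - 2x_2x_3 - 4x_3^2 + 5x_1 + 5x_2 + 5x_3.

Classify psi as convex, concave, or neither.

psi is quadratic, so its Hessian is the constant matrix H = [[-4, 0, -4], [0, -4, -2], [-4, -2, -8]].
Leading principal minors: -4, 16, -48.
Signs alternate −, +, − ⇒ H ≺ 0 ⇒ concave.

concave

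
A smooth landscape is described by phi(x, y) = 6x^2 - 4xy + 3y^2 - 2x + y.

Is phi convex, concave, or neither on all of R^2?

convex

phi is quadratic, so its Hessian is the constant matrix H = [[12, -4], [-4, 6]].
det(H) = 56, tr(H) = 18.
det(H) > 0 and tr(H) > 0, so H is positive definite everywhere: convex.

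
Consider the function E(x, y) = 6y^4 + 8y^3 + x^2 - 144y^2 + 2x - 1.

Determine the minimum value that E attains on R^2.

E(x,y) separates as P(x) + Q(y) − 1, so its minimum is min P + min Q − 1.
P'(x) = 2x + 2 vanishes at x ∈ {-1}; Q'(y) = 24y(y - 3)(y + 4) vanishes at y ∈ {-4, 0, 3}.
Local minima of P (where P''>0): P(-1)=-1. Local minima of Q: Q(-4)=-1280, Q(3)=-594.
So the global minimum of E is P(-1) + Q(-4) − 1 = -1 − 1280 − 1 = -1282, attained at (-1, -4).

-1282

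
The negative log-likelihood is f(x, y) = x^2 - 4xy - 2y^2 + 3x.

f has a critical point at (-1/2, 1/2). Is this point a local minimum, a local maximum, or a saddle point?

The Hessian of f is constant: H = [[2, -4], [-4, -4]].
det(H) = 2·(-4) − (-4)² = -24.
Since det(H) < 0, H is indefinite and the critical point is a saddle point.

saddle point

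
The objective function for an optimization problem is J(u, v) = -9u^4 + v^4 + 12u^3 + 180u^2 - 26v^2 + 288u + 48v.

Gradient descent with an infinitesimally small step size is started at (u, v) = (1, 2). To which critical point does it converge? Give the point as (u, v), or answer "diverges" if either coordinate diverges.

J is separable, so gradient descent decouples: u follows -∂J/∂u, v follows -∂J/∂v.
∂J/∂u = -36(u - 4)(u + 1)(u + 2); at u=1 this is 648, so u decreases.
∂J/∂v = 4(v - 3)(v - 1)(v + 4); at v=2 this is -24, so v increases.
u converges to its nearest critical value -1 (a local min of the u-part); v converges to 3. The iterate converges to (-1, 3).

(-1, 3)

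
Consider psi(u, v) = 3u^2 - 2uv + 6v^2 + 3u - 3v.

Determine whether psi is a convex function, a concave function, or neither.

convex

psi is quadratic, so its Hessian is the constant matrix H = [[6, -2], [-2, 12]].
det(H) = 68, tr(H) = 18.
det(H) > 0 and tr(H) > 0, so H is positive definite everywhere: convex.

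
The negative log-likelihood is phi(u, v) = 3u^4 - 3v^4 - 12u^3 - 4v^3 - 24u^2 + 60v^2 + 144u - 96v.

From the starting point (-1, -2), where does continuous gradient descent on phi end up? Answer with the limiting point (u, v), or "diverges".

phi is separable, so gradient descent decouples: u follows -∂phi/∂u, v follows -∂phi/∂v.
∂phi/∂u = 12(u - 3)(u - 2)(u + 2); at u=-1 this is 144, so u decreases.
∂phi/∂v = -12(v - 2)(v - 1)(v + 4); at v=-2 this is -288, so v increases.
u converges to its nearest critical value -2 (a local min of the u-part); v converges to 1. The iterate converges to (-2, 1).

(-2, 1)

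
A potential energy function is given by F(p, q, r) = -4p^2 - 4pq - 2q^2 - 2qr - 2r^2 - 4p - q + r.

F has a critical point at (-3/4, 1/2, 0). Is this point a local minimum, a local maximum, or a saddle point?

local maximum

The Hessian is constant: H = [[-8, -4, 0], [-4, -4, -2], [0, -2, -4]].
Leading principal minors: Δ₁ = -8, Δ₂ = 16, Δ₃ = -32.
The minors alternate sign starting negative (−, +, −), so H is negative definite: a local maximum.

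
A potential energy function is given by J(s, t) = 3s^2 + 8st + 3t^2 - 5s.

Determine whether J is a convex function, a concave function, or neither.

J is quadratic, so its Hessian is the constant matrix H = [[6, 8], [8, 6]].
det(H) = -28, tr(H) = 12.
det(H) < 0, so H is indefinite: neither convex nor concave.

neither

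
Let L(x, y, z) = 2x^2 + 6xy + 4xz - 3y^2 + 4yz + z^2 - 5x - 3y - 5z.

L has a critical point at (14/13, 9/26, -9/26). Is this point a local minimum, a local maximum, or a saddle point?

saddle point

The Hessian is constant: H = [[4, 6, 4], [6, -6, 4], [4, 4, 2]].
Leading principal minors: Δ₁ = 4, Δ₂ = -60, Δ₃ = 104.
The minors fit neither the all-positive nor the alternating-sign pattern, so H is indefinite: a saddle point.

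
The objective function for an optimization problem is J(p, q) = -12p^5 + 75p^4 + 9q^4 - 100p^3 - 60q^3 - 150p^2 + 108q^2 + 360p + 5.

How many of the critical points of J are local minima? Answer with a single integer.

J separates as a function of p plus a function of q, so ∇J=0 decouples.
∂J/∂p = -60(p - 3)(p - 2)(p - 1)(p + 1) = 0 at p ∈ {-1, 1, 2, 3}; ∂J/∂q = 36q(q - 3)(q - 2) = 0 at q ∈ {0, 2, 3}.
The Hessian is diagonal: diag(J_pp, J_qq). Second derivatives: J_pp(-1)=1440, J_pp(1)=-240, J_pp(2)=180, J_pp(3)=-480; J_qq(0)=216, J_qq(2)=-72, J_qq(3)=108.
Local minima occur where both diagonal entries positive: (-1, 0), (-1, 3), (2, 0), (2, 3). Count: 4.

4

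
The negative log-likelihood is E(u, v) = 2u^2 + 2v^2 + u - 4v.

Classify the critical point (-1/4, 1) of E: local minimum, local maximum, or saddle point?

The Hessian of E is constant: H = [[4, 0], [0, 4]].
det(H) = 4·4 − 0² = 16.
det(H) > 0 and tr(H) = 8 > 0, so H is positive definite and the point is a local minimum.

local minimum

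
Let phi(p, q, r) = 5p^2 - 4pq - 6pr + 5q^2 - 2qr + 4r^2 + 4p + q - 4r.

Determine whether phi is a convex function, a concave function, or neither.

phi is quadratic, so its Hessian is the constant matrix H = [[10, -4, -6], [-4, 10, -2], [-6, -2, 8]].
Leading principal minors: 10, 84, 176.
All positive ⇒ H ≻ 0 ⇒ convex.

convex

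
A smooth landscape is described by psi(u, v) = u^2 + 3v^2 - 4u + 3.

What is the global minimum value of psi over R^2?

-1

psi(u,v) separates as P(u) + Q(v) + 3, so its minimum is min P + min Q + 3.
P'(u) = 2u - 4 vanishes at u ∈ {2}; Q'(v) = 6v vanishes at v ∈ {0}.
Local minima of P (where P''>0): P(2)=-4. Local minima of Q: Q(0)=0.
So the global minimum of psi is P(2) + Q(0) + 3 = -4 + 0 + 3 = -1, attained at (2, 0).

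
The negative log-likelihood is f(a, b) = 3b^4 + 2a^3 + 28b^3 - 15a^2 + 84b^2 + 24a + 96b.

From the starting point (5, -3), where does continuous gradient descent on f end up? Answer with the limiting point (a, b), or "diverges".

f is separable, so gradient descent decouples: a follows -∂f/∂a, b follows -∂f/∂b.
∂f/∂a = 6(a - 4)(a - 1); at a=5 this is 24, so a decreases.
∂f/∂b = 12(b + 1)(b + 2)(b + 4); at b=-3 this is 24, so b decreases.
a converges to its nearest critical value 4 (a local min of the a-part); b converges to -4. The iterate converges to (4, -4).

(4, -4)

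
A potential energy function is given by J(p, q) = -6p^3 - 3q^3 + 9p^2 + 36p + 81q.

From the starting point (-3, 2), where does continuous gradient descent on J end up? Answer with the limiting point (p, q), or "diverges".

J is separable, so gradient descent decouples: p follows -∂J/∂p, q follows -∂J/∂q.
∂J/∂p = -18(p - 2)(p + 1); at p=-3 this is -180, so p increases.
∂J/∂q = -9(q - 3)(q + 3); at q=2 this is 45, so q decreases.
p converges to its nearest critical value -1 (a local min of the p-part); q converges to -3. The iterate converges to (-1, -3).

(-1, -3)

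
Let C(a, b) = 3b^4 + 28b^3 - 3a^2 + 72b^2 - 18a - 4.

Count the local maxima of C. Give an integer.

1

C separates as a function of a plus a function of b, so ∇C=0 decouples.
∂C/∂a = -6(a + 3) = 0 at a ∈ {-3}; ∂C/∂b = 12b(b + 3)(b + 4) = 0 at b ∈ {-4, -3, 0}.
The Hessian is diagonal: diag(C_aa, C_bb). Second derivatives: C_aa(-3)=-6; C_bb(-4)=48, C_bb(-3)=-36, C_bb(0)=144.
Local maxima occur where both diagonal entries negative: (-3, -3). Count: 1.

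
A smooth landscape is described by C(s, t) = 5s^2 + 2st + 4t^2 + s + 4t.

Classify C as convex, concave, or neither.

convex

C is quadratic, so its Hessian is the constant matrix H = [[10, 2], [2, 8]].
det(H) = 76, tr(H) = 18.
det(H) > 0 and tr(H) > 0, so H is positive definite everywhere: convex.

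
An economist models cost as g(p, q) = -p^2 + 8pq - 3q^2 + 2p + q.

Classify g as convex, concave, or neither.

g is quadratic, so its Hessian is the constant matrix H = [[-2, 8], [8, -6]].
det(H) = -52, tr(H) = -8.
det(H) < 0, so H is indefinite: neither convex nor concave.

neither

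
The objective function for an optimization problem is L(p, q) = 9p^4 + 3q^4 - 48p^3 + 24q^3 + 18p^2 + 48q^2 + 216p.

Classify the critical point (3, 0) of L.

local minimum

The mixed partial ∂²L/∂p∂q is 0, so the Hessian at any point is diag(L_pp, L_qq) = diag(36(3p^2 - 8p + 1), 12(3q^2 + 12q + 8)).
At (3, 0): H = diag(144, 96).
Both eigenvalues are positive, so H is positive definite: a local minimum.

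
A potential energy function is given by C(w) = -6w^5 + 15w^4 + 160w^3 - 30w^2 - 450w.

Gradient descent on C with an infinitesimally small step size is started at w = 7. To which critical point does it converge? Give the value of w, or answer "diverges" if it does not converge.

C'(w) = -30(w - 5)(w - 1)(w + 1)(w + 3), so C'(7) = -28800.
Gradient descent moves in the -C' direction, i.e. w is increasing.
There is no critical point above w=7, and C' keeps the same sign, so the iterate runs off to +∞.

diverges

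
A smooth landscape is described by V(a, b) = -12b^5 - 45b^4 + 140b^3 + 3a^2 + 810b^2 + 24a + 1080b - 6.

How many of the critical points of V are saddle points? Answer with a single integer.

2

V separates as a function of a plus a function of b, so ∇V=0 decouples.
∂V/∂a = 6(a + 4) = 0 at a ∈ {-4}; ∂V/∂b = -60(b - 3)(b + 1)(b + 2)(b + 3) = 0 at b ∈ {-3, -2, -1, 3}.
The Hessian is diagonal: diag(V_aa, V_bb). Second derivatives: V_aa(-4)=6; V_bb(-3)=720, V_bb(-2)=-300, V_bb(-1)=480, V_bb(3)=-7200.
Saddle points occur where the two diagonal entries have opposite signs: (-4, -2), (-4, 3). Count: 2.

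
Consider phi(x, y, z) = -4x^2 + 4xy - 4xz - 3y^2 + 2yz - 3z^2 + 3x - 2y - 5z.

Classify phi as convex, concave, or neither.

phi is quadratic, so its Hessian is the constant matrix H = [[-8, 4, -4], [4, -6, 2], [-4, 2, -6]].
Leading principal minors: -8, 32, -128.
Signs alternate −, +, − ⇒ H ≺ 0 ⇒ concave.

concave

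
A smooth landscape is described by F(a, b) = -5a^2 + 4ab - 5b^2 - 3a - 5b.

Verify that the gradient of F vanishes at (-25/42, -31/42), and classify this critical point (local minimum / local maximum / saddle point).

∇F = (-10a + 4b - 3, 4a - 10b - 5); substituting (-25/42, -31/42) gives ∇F = (0, 0), so (-25/42, -31/42) is indeed a critical point.
The Hessian of F is constant: H = [[-10, 4], [4, -10]].
det(H) = (-10)·(-10) − 4² = 84.
det(H) > 0 and tr(H) = -20 < 0, so H is negative definite and the point is a local maximum.

local maximum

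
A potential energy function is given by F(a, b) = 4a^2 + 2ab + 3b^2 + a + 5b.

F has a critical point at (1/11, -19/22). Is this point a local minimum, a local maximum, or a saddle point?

The Hessian of F is constant: H = [[8, 2], [2, 6]].
det(H) = 8·6 − 2² = 44.
det(H) > 0 and tr(H) = 14 > 0, so H is positive definite and the point is a local minimum.

local minimum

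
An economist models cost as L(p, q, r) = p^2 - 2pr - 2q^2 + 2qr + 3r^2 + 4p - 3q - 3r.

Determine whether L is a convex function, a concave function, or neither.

L is quadratic, so its Hessian is the constant matrix H = [[2, 0, -2], [0, -4, 2], [-2, 2, 6]].
Leading principal minors: 2, -8, -40.
Neither pattern holds ⇒ H is indefinite ⇒ neither convex nor concave.

neither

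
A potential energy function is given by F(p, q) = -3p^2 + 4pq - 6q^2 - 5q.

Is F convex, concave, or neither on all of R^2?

F is quadratic, so its Hessian is the constant matrix H = [[-6, 4], [4, -12]].
det(H) = 56, tr(H) = -18.
det(H) > 0 and tr(H) < 0, so H is negative definite everywhere: concave.

concave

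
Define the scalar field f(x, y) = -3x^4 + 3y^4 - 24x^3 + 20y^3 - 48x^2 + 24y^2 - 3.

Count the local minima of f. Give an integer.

f separates as a function of x plus a function of y, so ∇f=0 decouples.
∂f/∂x = -12x(x + 2)(x + 4) = 0 at x ∈ {-4, -2, 0}; ∂f/∂y = 12y(y + 1)(y + 4) = 0 at y ∈ {-4, -1, 0}.
The Hessian is diagonal: diag(f_xx, f_yy). Second derivatives: f_xx(-4)=-96, f_xx(-2)=48, f_xx(0)=-96; f_yy(-4)=144, f_yy(-1)=-36, f_yy(0)=48.
Local minima occur where both diagonal entries positive: (-2, -4), (-2, 0). Count: 2.

2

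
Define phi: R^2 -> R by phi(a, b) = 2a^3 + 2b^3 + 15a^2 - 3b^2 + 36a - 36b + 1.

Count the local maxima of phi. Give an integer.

1

phi separates as a function of a plus a function of b, so ∇phi=0 decouples.
∂phi/∂a = 6(a + 2)(a + 3) = 0 at a ∈ {-3, -2}; ∂phi/∂b = 6(b - 3)(b + 2) = 0 at b ∈ {-2, 3}.
The Hessian is diagonal: diag(phi_aa, phi_bb). Second derivatives: phi_aa(-3)=-6, phi_aa(-2)=6; phi_bb(-2)=-30, phi_bb(3)=30.
Local maxima occur where both diagonal entries negative: (-3, -2). Count: 1.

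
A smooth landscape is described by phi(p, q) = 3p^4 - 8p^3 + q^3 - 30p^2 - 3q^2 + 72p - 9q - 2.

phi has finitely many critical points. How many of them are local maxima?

1

phi separates as a function of p plus a function of q, so ∇phi=0 decouples.
∂phi/∂p = 12(p - 3)(p - 1)(p + 2) = 0 at p ∈ {-2, 1, 3}; ∂phi/∂q = 3(q - 3)(q + 1) = 0 at q ∈ {-1, 3}.
The Hessian is diagonal: diag(phi_pp, phi_qq). Second derivatives: phi_pp(-2)=180, phi_pp(1)=-72, phi_pp(3)=120; phi_qq(-1)=-12, phi_qq(3)=12.
Local maxima occur where both diagonal entries negative: (1, -1). Count: 1.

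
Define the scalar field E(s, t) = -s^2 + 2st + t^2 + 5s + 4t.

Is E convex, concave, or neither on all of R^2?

E is quadratic, so its Hessian is the constant matrix H = [[-2, 2], [2, 2]].
det(H) = -8, tr(H) = 0.
det(H) < 0, so H is indefinite: neither convex nor concave.

neither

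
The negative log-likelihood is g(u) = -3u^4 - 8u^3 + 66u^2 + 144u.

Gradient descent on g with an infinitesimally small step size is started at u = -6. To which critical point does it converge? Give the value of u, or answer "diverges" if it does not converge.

g'(u) = -12(u - 3)(u + 1)(u + 4), so g'(-6) = 1080.
Gradient descent moves in the -g' direction, i.e. u is decreasing.
There is no critical point below u=-6, and g' keeps the same sign, so the iterate runs off to −∞.

diverges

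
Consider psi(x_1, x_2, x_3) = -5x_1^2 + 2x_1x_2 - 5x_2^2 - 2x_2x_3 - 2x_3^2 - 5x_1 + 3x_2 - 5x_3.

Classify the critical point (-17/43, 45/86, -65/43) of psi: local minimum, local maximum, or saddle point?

The Hessian is constant: H = [[-10, 2, 0], [2, -10, -2], [0, -2, -4]].
Leading principal minors: Δ₁ = -10, Δ₂ = 96, Δ₃ = -344.
The minors alternate sign starting negative (−, +, −), so H is negative definite: a local maximum.

local maximum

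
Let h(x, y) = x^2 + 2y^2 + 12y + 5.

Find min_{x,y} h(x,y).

-13

h(x,y) separates as P(x) + Q(y) + 5, so its minimum is min P + min Q + 5.
P'(x) = 2x vanishes at x ∈ {0}; Q'(y) = 4y + 12 vanishes at y ∈ {-3}.
Local minima of P (where P''>0): P(0)=0. Local minima of Q: Q(-3)=-18.
So the global minimum of h is P(0) + Q(-3) + 5 = 0 − 18 + 5 = -13, attained at (0, -3).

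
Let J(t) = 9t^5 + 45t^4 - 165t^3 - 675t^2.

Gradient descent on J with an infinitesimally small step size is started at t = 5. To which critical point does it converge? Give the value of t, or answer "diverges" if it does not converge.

J'(t) = 45t(t - 3)(t + 2)(t + 5), so J'(5) = 31500.
Gradient descent moves in the -J' direction, i.e. t is decreasing.
The nearest critical point in that direction is t = 3, where J'' = 5400 > 0 (a local minimum). The iterate converges there.

3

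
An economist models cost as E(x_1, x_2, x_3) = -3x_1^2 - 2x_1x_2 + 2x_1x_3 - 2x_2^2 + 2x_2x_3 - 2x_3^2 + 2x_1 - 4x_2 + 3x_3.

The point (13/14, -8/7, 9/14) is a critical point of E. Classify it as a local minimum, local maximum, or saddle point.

The Hessian is constant: H = [[-6, -2, 2], [-2, -4, 2], [2, 2, -4]].
Leading principal minors: Δ₁ = -6, Δ₂ = 20, Δ₃ = -56.
The minors alternate sign starting negative (−, +, −), so H is negative definite: a local maximum.

local maximum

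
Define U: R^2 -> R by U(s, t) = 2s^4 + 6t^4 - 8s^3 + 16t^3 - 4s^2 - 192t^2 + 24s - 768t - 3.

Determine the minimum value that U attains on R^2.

U(s,t) separates as P(s) + Q(t) − 3, so its minimum is min P + min Q − 3.
P'(s) = 8(s - 3)(s - 1)(s + 1) vanishes at s ∈ {-1, 1, 3}; Q'(t) = 24(t - 4)(t + 2)(t + 4) vanishes at t ∈ {-4, -2, 4}.
Local minima of P (where P''>0): P(-1)=-18, P(3)=-18. Local minima of Q: Q(-4)=512, Q(4)=-3584.
So the global minimum of U is P(-1) + Q(4) − 3 = -18 − 3584 − 3 = -3605, attained at (-1, 4).

-3605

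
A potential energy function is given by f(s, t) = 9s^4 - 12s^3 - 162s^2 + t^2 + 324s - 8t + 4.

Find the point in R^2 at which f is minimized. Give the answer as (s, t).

f(s,t) separates as P(s) + Q(t) + 4, so its minimum is min P + min Q + 4.
P'(s) = 36(s - 3)(s - 1)(s + 3) vanishes at s ∈ {-3, 1, 3}; Q'(t) = 2(t - 4) vanishes at t ∈ {4}.
Local minima of P (where P''>0): P(-3)=-1377, P(3)=-81. Local minima of Q: Q(4)=-16.
So the global minimum of f is P(-3) + Q(4) + 4 = -1377 − 16 + 4 = -1389, attained at (-3, 4).

(-3, 4)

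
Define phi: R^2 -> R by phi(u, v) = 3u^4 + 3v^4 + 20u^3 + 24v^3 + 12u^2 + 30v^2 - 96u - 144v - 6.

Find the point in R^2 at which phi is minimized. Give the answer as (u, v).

(1, 1)

phi(u,v) separates as P(u) + Q(v) − 6, so its minimum is min P + min Q − 6.
P'(u) = 12(u - 1)(u + 2)(u + 4) vanishes at u ∈ {-4, -2, 1}; Q'(v) = 12(v - 1)(v + 3)(v + 4) vanishes at v ∈ {-4, -3, 1}.
Local minima of P (where P''>0): P(-4)=64, P(1)=-61. Local minima of Q: Q(-4)=288, Q(1)=-87.
So the global minimum of phi is P(1) + Q(1) − 6 = -61 − 87 − 6 = -154, attained at (1, 1).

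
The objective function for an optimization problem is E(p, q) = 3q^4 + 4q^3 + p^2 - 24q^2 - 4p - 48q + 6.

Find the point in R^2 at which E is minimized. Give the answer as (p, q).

(2, 2)

E(p,q) separates as A(p) + B(q) + 6, so its minimum is min A + min B + 6.
A'(p) = 2p - 4 vanishes at p ∈ {2}; B'(q) = 12(q - 2)(q + 1)(q + 2) vanishes at q ∈ {-2, -1, 2}.
Local minima of A (where A''>0): A(2)=-4. Local minima of B: B(-2)=16, B(2)=-112.
So the global minimum of E is A(2) + B(2) + 6 = -4 − 112 + 6 = -110, attained at (2, 2).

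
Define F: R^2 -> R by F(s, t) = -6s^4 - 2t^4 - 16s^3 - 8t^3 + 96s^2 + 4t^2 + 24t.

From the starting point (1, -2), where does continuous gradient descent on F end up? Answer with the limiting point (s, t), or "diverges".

(0, -1)

F is separable, so gradient descent decouples: s follows -∂F/∂s, t follows -∂F/∂t.
∂F/∂s = -24s(s - 2)(s + 4); at s=1 this is 120, so s decreases.
∂F/∂t = -8(t - 1)(t + 1)(t + 3); at t=-2 this is -24, so t increases.
s converges to its nearest critical value 0 (a local min of the s-part); t converges to -1. The iterate converges to (0, -1).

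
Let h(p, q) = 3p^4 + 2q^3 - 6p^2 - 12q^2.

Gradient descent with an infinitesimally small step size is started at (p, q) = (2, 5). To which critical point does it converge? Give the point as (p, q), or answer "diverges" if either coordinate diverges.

(1, 4)

h is separable, so gradient descent decouples: p follows -∂h/∂p, q follows -∂h/∂q.
∂h/∂p = 12p(p - 1)(p + 1); at p=2 this is 72, so p decreases.
∂h/∂q = 6q(q - 4); at q=5 this is 30, so q decreases.
p converges to its nearest critical value 1 (a local min of the p-part); q converges to 4. The iterate converges to (1, 4).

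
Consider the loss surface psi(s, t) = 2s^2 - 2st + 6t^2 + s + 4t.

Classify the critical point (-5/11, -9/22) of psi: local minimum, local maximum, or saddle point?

local minimum

The Hessian of psi is constant: H = [[4, -2], [-2, 12]].
det(H) = 4·12 − (-2)² = 44.
det(H) > 0 and tr(H) = 16 > 0, so H is positive definite and the point is a local minimum.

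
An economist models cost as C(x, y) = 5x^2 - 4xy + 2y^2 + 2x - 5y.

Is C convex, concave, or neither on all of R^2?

convex

C is quadratic, so its Hessian is the constant matrix H = [[10, -4], [-4, 4]].
det(H) = 24, tr(H) = 14.
det(H) > 0 and tr(H) > 0, so H is positive definite everywhere: convex.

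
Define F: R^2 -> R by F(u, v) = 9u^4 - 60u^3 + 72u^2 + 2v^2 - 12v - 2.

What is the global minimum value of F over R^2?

F(u,v) separates as P(u) + Q(v) − 2, so its minimum is min P + min Q − 2.
P'(u) = 36u(u - 4)(u - 1) vanishes at u ∈ {0, 1, 4}; Q'(v) = 4v - 12 vanishes at v ∈ {3}.
Local minima of P (where P''>0): P(0)=0, P(4)=-384. Local minima of Q: Q(3)=-18.
So the global minimum of F is P(4) + Q(3) − 2 = -384 − 18 − 2 = -404, attained at (4, 3).

-404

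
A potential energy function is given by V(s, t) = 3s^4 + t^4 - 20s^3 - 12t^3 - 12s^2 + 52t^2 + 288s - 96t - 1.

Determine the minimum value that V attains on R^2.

-481

V(s,t) separates as P(s) + Q(t) − 1, so its minimum is min P + min Q − 1.
P'(s) = 12(s - 4)(s - 3)(s + 2) vanishes at s ∈ {-2, 3, 4}; Q'(t) = 4(t - 4)(t - 3)(t - 2) vanishes at t ∈ {2, 3, 4}.
Local minima of P (where P''>0): P(-2)=-416, P(4)=448. Local minima of Q: Q(2)=-64, Q(4)=-64.
So the global minimum of V is P(-2) + Q(2) − 1 = -416 − 64 − 1 = -481, attained at (-2, 2).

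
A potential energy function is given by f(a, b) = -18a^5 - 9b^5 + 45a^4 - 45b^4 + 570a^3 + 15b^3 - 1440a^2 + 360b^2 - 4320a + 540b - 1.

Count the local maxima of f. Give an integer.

f separates as a function of a plus a function of b, so ∇f=0 decouples.
∂f/∂a = -90(a - 4)(a - 3)(a + 1)(a + 4) = 0 at a ∈ {-4, -1, 3, 4}; ∂f/∂b = -45(b - 2)(b + 1)(b + 2)(b + 3) = 0 at b ∈ {-3, -2, -1, 2}.
The Hessian is diagonal: diag(f_aa, f_bb). Second derivatives: f_aa(-4)=15120, f_aa(-1)=-5400, f_aa(3)=2520, f_aa(4)=-3600; f_bb(-3)=450, f_bb(-2)=-180, f_bb(-1)=270, f_bb(2)=-2700.
Local maxima occur where both diagonal entries negative: (-1, -2), (-1, 2), (4, -2), (4, 2). Count: 4.

4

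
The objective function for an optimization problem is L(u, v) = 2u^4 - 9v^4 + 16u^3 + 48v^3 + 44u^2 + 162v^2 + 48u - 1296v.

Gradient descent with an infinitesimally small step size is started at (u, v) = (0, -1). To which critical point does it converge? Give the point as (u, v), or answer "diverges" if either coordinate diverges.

L is separable, so gradient descent decouples: u follows -∂L/∂u, v follows -∂L/∂v.
∂L/∂u = 8(u + 1)(u + 2)(u + 3); at u=0 this is 48, so u decreases.
∂L/∂v = -36(v - 4)(v - 3)(v + 3); at v=-1 this is -1440, so v increases.
u converges to its nearest critical value -1 (a local min of the u-part); v converges to 3. The iterate converges to (-1, 3).

(-1, 3)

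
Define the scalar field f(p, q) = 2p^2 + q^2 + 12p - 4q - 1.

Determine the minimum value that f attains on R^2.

f(p,q) separates as A(p) + B(q) − 1, so its minimum is min A + min B − 1.
A'(p) = 4p + 12 vanishes at p ∈ {-3}; B'(q) = 2q - 4 vanishes at q ∈ {2}.
Local minima of A (where A''>0): A(-3)=-18. Local minima of B: B(2)=-4.
So the global minimum of f is A(-3) + B(2) − 1 = -18 − 4 − 1 = -23, attained at (-3, 2).

-23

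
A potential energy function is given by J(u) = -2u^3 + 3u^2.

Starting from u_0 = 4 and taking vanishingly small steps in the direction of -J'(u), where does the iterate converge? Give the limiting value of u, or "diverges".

diverges

J'(u) = -6u(u - 1), so J'(4) = -72.
Gradient descent moves in the -J' direction, i.e. u is increasing.
There is no critical point above u=4, and J' keeps the same sign, so the iterate runs off to +∞.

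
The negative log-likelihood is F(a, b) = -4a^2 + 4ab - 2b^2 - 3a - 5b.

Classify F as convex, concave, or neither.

F is quadratic, so its Hessian is the constant matrix H = [[-8, 4], [4, -4]].
det(H) = 16, tr(H) = -12.
det(H) > 0 and tr(H) < 0, so H is negative definite everywhere: concave.

concave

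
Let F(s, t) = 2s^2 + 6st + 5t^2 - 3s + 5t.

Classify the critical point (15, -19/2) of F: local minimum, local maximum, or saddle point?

local minimum

The Hessian of F is constant: H = [[4, 6], [6, 10]].
det(H) = 4·10 − 6² = 4.
det(H) > 0 and tr(H) = 14 > 0, so H is positive definite and the point is a local minimum.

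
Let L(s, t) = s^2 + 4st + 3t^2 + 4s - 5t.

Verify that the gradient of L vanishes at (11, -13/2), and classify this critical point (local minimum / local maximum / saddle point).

∇L = (2s + 4t + 4, 4s + 6t - 5); substituting (11, -13/2) gives ∇L = (0, 0), so (11, -13/2) is indeed a critical point.
The Hessian of L is constant: H = [[2, 4], [4, 6]].
det(H) = 2·6 − 4² = -4.
Since det(H) < 0, H is indefinite and the critical point is a saddle point.

saddle point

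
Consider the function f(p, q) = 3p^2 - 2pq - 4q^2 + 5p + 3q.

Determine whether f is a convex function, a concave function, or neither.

f is quadratic, so its Hessian is the constant matrix H = [[6, -2], [-2, -8]].
det(H) = -52, tr(H) = -2.
det(H) < 0, so H is indefinite: neither convex nor concave.

neither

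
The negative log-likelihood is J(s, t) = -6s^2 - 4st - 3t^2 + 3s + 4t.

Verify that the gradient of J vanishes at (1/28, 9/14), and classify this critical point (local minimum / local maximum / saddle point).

∇J = (-12s - 4t + 3, -4s - 6t + 4); substituting (1/28, 9/14) gives ∇J = (0, 0), so (1/28, 9/14) is indeed a critical point.
The Hessian of J is constant: H = [[-12, -4], [-4, -6]].
det(H) = (-12)·(-6) − (-4)² = 56.
det(H) > 0 and tr(H) = -18 < 0, so H is negative definite and the point is a local maximum.

local maximum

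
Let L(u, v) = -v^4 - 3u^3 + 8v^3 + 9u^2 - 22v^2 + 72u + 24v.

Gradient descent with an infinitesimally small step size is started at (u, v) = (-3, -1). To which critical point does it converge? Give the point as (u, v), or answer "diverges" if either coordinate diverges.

diverges

L is separable, so gradient descent decouples: u follows -∂L/∂u, v follows -∂L/∂v.
∂L/∂u = -9(u - 4)(u + 2); at u=-3 this is -63, so u increases.
∂L/∂v = -4(v - 3)(v - 2)(v - 1); at v=-1 this is 96, so v decreases.
The v-coordinate has no critical point in that direction and runs off to infinity.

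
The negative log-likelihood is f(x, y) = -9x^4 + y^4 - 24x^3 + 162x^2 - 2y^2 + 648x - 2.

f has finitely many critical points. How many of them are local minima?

2

f separates as a function of x plus a function of y, so ∇f=0 decouples.
∂f/∂x = -36(x - 3)(x + 2)(x + 3) = 0 at x ∈ {-3, -2, 3}; ∂f/∂y = 4y(y - 1)(y + 1) = 0 at y ∈ {-1, 0, 1}.
The Hessian is diagonal: diag(f_xx, f_yy). Second derivatives: f_xx(-3)=-216, f_xx(-2)=180, f_xx(3)=-1080; f_yy(-1)=8, f_yy(0)=-4, f_yy(1)=8.
Local minima occur where both diagonal entries positive: (-2, -1), (-2, 1). Count: 2.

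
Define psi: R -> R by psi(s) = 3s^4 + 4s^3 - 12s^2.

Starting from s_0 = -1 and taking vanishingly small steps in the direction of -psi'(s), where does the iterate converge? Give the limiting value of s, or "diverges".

psi'(s) = 12s(s - 1)(s + 2), so psi'(-1) = 24.
Gradient descent moves in the -psi' direction, i.e. s is decreasing.
The nearest critical point in that direction is s = -2, where psi'' = 72 > 0 (a local minimum). The iterate converges there.

-2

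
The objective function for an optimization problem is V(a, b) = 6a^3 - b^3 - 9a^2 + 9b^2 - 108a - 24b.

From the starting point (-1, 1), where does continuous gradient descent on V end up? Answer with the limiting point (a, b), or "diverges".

V is separable, so gradient descent decouples: a follows -∂V/∂a, b follows -∂V/∂b.
∂V/∂a = 18(a - 3)(a + 2); at a=-1 this is -72, so a increases.
∂V/∂b = -3(b - 4)(b - 2); at b=1 this is -9, so b increases.
a converges to its nearest critical value 3 (a local min of the a-part); b converges to 2. The iterate converges to (3, 2).

(3, 2)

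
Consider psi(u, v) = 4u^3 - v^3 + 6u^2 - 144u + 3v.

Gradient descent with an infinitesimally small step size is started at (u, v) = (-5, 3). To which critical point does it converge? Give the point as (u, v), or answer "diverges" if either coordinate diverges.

psi is separable, so gradient descent decouples: u follows -∂psi/∂u, v follows -∂psi/∂v.
∂psi/∂u = 12(u - 3)(u + 4); at u=-5 this is 96, so u decreases.
∂psi/∂v = -3(v - 1)(v + 1); at v=3 this is -24, so v increases.
The u-coordinate has no critical point in that direction and runs off to infinity.

diverges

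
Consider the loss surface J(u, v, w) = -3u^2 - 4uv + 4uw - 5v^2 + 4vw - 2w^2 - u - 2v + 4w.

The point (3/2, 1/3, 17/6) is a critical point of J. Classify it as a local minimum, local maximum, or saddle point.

local maximum

The Hessian is constant: H = [[-6, -4, 4], [-4, -10, 4], [4, 4, -4]].
Leading principal minors: Δ₁ = -6, Δ₂ = 44, Δ₃ = -48.
The minors alternate sign starting negative (−, +, −), so H is negative definite: a local maximum.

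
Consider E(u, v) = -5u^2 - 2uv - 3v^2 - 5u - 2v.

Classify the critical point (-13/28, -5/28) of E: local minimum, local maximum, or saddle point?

local maximum

The Hessian of E is constant: H = [[-10, -2], [-2, -6]].
det(H) = (-10)·(-6) − (-2)² = 56.
det(H) > 0 and tr(H) = -16 < 0, so H is negative definite and the point is a local maximum.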